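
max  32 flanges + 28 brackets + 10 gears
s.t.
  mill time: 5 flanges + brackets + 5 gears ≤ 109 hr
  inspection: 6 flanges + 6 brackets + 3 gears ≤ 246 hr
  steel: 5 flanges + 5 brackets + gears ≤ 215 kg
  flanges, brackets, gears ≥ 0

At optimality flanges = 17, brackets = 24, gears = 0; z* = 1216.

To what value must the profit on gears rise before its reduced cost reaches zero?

18.5

Binding: mill time and inspection. Non-binding: steel (10 unused).
By complementary slackness, y = 0 for the non-binding constraint.
Dual feasibility on the basic columns requires 5·y_mill time + 6·y_inspection = 32, 1·y_mill time + 6·y_inspection = 28.
This yields shadow prices y_mill time = 1, y_inspection = 4.5.
gears enters the basis when its profit ≥ yᵀa₃ = 1·5 + 4.5·3 = 18.5.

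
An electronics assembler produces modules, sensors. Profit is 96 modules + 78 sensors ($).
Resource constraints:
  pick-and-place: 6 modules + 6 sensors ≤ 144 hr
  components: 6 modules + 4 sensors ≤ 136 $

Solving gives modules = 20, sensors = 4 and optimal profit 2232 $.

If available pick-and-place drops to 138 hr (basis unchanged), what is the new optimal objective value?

2190

Check each constraint at x*: pick-and-place 144/144 (tight); components 136/136 (tight).
Dual feasibility on the basic columns requires 6·y_pick-and-place + 6·y_components = 96, 6·y_pick-and-place + 4·y_components = 78.
Solving: y_pick-and-place = 7, y_components = 9.
Δz = y_pick-and-place·Δb = 7 × (-6) = -42, so new z* = 2232 − 42 = 2190.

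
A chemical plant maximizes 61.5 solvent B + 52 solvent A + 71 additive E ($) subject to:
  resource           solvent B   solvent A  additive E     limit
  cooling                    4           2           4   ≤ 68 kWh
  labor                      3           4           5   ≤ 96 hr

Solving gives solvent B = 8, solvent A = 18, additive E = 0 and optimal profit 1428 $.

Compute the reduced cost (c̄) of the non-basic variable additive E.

Check each constraint at x*: cooling 68/68 (tight); labor 96/96 (tight).
The binding rows give the dual system: 4·y_cooling + 3·y_labor = 61.5 and 2·y_cooling + 4·y_labor = 52.
This yields shadow prices y_cooling = 9, y_labor = 8.5.
Reduced cost of additive E: c₃ − yᵀa₃ = 71 − (9·4 + 8.5·5) = 71 − 78.5 = -7.5.

-7.5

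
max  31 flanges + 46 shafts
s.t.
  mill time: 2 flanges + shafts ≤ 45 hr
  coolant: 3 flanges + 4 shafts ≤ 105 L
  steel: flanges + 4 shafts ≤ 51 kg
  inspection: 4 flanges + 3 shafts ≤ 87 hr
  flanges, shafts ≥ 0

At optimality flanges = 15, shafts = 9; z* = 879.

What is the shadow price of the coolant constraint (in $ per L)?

Binding: steel and inspection. Non-binding: mill time (6 unused), coolant (24 unused).
Slack constraints have shadow price 0 (complementary slackness).
The binding rows give the dual system: 1·y_steel + 4·y_inspection = 31 and 4·y_steel + 3·y_inspection = 46.
→ y_steel = 7 and y_inspection = 6.
Shadow price of coolant = 0.

0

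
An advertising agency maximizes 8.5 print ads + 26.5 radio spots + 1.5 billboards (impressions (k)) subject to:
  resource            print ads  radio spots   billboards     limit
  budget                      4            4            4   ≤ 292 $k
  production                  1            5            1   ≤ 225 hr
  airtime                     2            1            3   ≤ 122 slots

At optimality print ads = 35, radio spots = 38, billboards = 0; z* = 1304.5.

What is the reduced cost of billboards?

Check each constraint at x*: budget 292/292 (tight); production 225/225 (tight); airtime 108/122 (slack 14).
Since airtime is not tight, its dual is 0.
Dual feasibility on the basic columns requires 4·y_budget + 1·y_production = 8.5, 4·y_budget + 5·y_production = 26.5.
→ y_budget = 1 and y_production = 4.5.
Reduced cost of billboards: c₃ − yᵀa₃ = 1.5 − (1·4 + 4.5·1) = 1.5 − 8.5 = -7.

-7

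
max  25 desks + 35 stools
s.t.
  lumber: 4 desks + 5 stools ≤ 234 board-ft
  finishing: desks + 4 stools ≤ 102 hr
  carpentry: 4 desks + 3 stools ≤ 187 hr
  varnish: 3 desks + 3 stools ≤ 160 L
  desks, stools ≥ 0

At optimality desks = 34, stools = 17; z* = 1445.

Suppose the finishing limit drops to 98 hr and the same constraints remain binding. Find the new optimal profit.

At the optimum: lumber uses 221 of 234 (slack = 13); finishing uses 102 of 102 (binding); carpentry uses 187 of 187 (binding); varnish uses 153 of 160 (slack = 7).
Slack constraints have shadow price 0 (complementary slackness).
The binding rows give the dual system: 1·y_finishing + 4·y_carpentry = 25 and 4·y_finishing + 3·y_carpentry = 35.
→ y_finishing = 5 and y_carpentry = 5.
Δz = y_finishing·Δb = 5 × (-4) = -20, so new z* = 1445 − 20 = 1425.

1425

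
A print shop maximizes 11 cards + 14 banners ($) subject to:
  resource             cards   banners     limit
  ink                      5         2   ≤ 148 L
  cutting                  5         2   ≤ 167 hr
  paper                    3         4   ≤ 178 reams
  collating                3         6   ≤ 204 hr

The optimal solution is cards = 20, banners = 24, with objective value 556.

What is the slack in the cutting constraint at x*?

cutting used = 5·20 + 2·24 = 148; slack = 167 − 148 = 19.

19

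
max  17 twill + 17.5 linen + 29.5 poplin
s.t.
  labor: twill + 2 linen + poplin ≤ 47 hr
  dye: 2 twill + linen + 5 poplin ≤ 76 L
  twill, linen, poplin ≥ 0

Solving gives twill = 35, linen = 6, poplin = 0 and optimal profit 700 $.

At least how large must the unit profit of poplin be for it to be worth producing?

At the optimum: labor uses 47 of 47 (binding); dye uses 76 of 76 (binding).
The binding rows give the dual system: 1·y_labor + 2·y_dye = 17 and 2·y_labor + 1·y_dye = 17.5.
→ y_labor = 6 and y_dye = 5.5.
poplin enters the basis when its profit ≥ yᵀa₃ = 6·1 + 5.5·5 = 33.5.

33.5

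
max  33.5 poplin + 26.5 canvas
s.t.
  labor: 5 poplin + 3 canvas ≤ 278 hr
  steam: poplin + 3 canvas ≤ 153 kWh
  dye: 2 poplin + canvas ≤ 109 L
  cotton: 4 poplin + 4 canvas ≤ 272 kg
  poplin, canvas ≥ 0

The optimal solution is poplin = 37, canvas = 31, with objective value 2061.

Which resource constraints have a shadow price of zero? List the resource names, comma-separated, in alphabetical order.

labor: 278/278 (binding)
steam: 130/153 (slack 23)
dye: 105/109 (slack 4)
cotton: 272/272 (binding)
By complementary slackness, a constraint with positive slack has shadow price 0 → dye, steam.

dye, steam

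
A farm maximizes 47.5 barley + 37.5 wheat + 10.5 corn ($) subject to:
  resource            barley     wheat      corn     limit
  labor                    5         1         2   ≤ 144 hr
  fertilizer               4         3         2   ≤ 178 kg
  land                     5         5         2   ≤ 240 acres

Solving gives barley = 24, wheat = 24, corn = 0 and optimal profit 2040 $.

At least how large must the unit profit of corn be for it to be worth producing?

19

At the optimum: labor uses 144 of 144 (binding); fertilizer uses 168 of 178 (slack = 10); land uses 240 of 240 (binding).
By complementary slackness, y = 0 for the non-binding constraint.
Dual feasibility on the basic columns requires 5·y_labor + 5·y_land = 47.5, 1·y_labor + 5·y_land = 37.5.
This yields shadow prices y_labor = 2.5, y_land = 7.
corn enters the basis when its profit ≥ yᵀa₃ = 2.5·2 + 7·2 = 19.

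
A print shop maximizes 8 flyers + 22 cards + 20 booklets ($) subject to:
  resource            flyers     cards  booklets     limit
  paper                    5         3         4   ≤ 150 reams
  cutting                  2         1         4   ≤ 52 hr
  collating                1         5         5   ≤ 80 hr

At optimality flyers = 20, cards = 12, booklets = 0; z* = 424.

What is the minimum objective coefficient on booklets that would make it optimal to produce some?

28

At the optimum: paper uses 136 of 150 (slack = 14); cutting uses 52 of 52 (binding); collating uses 80 of 80 (binding).
Since paper is not tight, its dual is 0.
The binding rows give the dual system: 2·y_cutting + 1·y_collating = 8 and 1·y_cutting + 5·y_collating = 22.
This yields shadow prices y_cutting = 2, y_collating = 4.
booklets enters the basis when its profit ≥ yᵀa₃ = 2·4 + 4·5 = 28.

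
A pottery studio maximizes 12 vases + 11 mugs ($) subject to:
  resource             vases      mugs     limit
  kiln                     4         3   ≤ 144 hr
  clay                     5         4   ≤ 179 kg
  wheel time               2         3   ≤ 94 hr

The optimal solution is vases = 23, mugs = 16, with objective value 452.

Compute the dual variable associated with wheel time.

At the optimum: kiln uses 140 of 144 (slack = 4); clay uses 179 of 179 (binding); wheel time uses 94 of 94 (binding).
Slack constraints have shadow price 0 (complementary slackness).
From A_Bᵀ y = c: 5·y_clay + 2·y_wheel time = 12; 4·y_clay + 3·y_wheel time = 11.
Solving: y_clay = 2, y_wheel time = 1.
Shadow price of wheel time = 1.

1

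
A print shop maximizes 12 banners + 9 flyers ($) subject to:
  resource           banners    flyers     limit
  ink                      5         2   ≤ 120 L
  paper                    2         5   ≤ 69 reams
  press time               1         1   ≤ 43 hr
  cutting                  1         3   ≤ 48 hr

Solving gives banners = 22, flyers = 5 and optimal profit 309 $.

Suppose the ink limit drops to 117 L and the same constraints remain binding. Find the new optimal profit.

303

Check each constraint at x*: ink 120/120 (tight); paper 69/69 (tight); press time 27/43 (slack 16); cutting 37/48 (slack 11).
By complementary slackness, y = 0 for the non-binding constraints.
The binding rows give the dual system: 5·y_ink + 2·y_paper = 12 and 2·y_ink + 5·y_paper = 9.
→ y_ink = 2 and y_paper = 1.
Δz = y_ink·Δb = 2 × (-3) = -6, so new z* = 309 − 6 = 303.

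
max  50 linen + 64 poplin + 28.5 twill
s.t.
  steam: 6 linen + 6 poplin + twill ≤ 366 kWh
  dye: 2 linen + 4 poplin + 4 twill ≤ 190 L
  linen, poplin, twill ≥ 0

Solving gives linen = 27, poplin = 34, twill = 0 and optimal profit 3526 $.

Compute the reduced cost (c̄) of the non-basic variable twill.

-5.5

At the optimum: steam uses 366 of 366 (binding); dye uses 190 of 190 (binding).
The binding rows give the dual system: 6·y_steam + 2·y_dye = 50 and 6·y_steam + 4·y_dye = 64.
Solving: y_steam = 6, y_dye = 7.
Reduced cost of twill: c₃ − yᵀa₃ = 28.5 − (6·1 + 7·4) = 28.5 − 34 = -5.5.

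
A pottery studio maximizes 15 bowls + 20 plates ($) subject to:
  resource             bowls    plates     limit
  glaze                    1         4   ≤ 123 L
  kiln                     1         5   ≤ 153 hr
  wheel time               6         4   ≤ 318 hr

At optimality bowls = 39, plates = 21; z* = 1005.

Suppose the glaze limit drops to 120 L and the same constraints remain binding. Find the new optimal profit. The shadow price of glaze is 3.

Δb = -3, so new z* = 1005 + (3)·(-3) = 1005 − 9 = 996.

996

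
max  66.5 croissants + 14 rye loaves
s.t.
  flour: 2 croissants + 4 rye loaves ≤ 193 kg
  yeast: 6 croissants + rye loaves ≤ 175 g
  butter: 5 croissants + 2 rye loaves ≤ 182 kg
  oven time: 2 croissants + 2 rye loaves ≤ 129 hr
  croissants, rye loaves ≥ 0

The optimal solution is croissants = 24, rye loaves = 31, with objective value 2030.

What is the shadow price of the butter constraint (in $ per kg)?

At the optimum: flour uses 172 of 193 (slack = 21); yeast uses 175 of 175 (binding); butter uses 182 of 182 (binding); oven time uses 110 of 129 (slack = 19).
Since flour, oven time are not tight, their duals are 0.
From A_Bᵀ y = c: 6·y_yeast + 5·y_butter = 66.5; 1·y_yeast + 2·y_butter = 14.
Solving: y_yeast = 9, y_butter = 2.5.
Shadow price of butter = 2.5.

2.5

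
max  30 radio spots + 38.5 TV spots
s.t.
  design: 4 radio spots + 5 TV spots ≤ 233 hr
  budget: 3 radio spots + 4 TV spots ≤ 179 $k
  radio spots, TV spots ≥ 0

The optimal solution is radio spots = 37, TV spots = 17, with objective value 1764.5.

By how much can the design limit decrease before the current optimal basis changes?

Binding constraints: design, budget. The basis is B = [[4,5],[3,4]] with det 1.
Per unit decrease in design, x* moves by d = (-4, 3).
The basis stays optimal until radio spots reaches 0; allowable decrease = 9.25 hr.

9.25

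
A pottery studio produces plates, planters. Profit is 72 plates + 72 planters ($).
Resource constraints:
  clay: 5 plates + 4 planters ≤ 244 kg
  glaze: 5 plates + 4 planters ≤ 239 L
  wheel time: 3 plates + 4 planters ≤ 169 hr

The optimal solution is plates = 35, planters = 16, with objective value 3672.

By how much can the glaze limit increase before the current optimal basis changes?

Binding constraints: glaze, wheel time. The basis is B = [[5,4],[3,4]] with det 8.
Per unit increase in glaze, x* moves by d = (0.5, -0.375).
The basis stays optimal until clay becomes binding; allowable increase = 5 L.

5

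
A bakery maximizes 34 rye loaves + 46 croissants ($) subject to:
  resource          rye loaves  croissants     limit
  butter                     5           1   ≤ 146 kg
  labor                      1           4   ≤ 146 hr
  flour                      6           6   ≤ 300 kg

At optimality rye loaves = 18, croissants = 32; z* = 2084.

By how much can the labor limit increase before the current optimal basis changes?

54

Binding constraints: labor, flour. The basis is B = [[1,4],[6,6]] with det -18.
Per unit increase in labor, x* moves by d = (-0.3333, 0.3333).
The basis stays optimal until rye loaves reaches 0; allowable increase = 54 hr.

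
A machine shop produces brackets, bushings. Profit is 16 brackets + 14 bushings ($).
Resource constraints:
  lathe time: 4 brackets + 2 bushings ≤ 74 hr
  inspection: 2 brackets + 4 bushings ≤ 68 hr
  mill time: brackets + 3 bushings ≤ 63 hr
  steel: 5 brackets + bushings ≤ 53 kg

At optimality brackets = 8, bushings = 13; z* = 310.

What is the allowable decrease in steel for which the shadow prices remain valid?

Binding constraints: inspection, steel. The basis is B = [[2,4],[5,1]] with det -18.
Per unit decrease in steel, x* moves by d = (-0.2222, 0.1111).
The basis stays optimal until brackets reaches 0; allowable decrease = 36 kg.

36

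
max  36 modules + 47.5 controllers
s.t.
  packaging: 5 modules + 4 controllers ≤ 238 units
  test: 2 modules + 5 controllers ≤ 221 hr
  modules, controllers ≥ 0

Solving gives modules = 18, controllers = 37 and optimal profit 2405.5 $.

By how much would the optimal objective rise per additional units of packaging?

5

At the optimum: packaging uses 238 of 238 (binding); test uses 221 of 221 (binding).
The binding rows give the dual system: 5·y_packaging + 2·y_test = 36 and 4·y_packaging + 5·y_test = 47.5.
This yields shadow prices y_packaging = 5, y_test = 5.5.
Shadow price of packaging = 5.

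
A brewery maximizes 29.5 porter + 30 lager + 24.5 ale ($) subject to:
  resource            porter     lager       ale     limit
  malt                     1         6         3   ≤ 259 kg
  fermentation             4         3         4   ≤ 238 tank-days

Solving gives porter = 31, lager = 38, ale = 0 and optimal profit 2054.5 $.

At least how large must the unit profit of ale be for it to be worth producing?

32.5

At the optimum: malt uses 259 of 259 (binding); fermentation uses 238 of 238 (binding).
From A_Bᵀ y = c: 1·y_malt + 4·y_fermentation = 29.5; 6·y_malt + 3·y_fermentation = 30.
This yields shadow prices y_malt = 1.5, y_fermentation = 7.
ale enters the basis when its profit ≥ yᵀa₃ = 1.5·3 + 7·4 = 32.5.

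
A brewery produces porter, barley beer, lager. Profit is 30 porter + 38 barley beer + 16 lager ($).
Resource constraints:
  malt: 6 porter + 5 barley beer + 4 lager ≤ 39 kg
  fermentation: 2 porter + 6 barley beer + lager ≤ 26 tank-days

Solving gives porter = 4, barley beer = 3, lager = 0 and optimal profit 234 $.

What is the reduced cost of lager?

-3

Check each constraint at x*: malt 39/39 (tight); fermentation 26/26 (tight).
The binding rows give the dual system: 6·y_malt + 2·y_fermentation = 30 and 5·y_malt + 6·y_fermentation = 38.
→ y_malt = 4 and y_fermentation = 3.
Reduced cost of lager: c₃ − yᵀa₃ = 16 − (4·4 + 3·1) = 16 − 19 = -3.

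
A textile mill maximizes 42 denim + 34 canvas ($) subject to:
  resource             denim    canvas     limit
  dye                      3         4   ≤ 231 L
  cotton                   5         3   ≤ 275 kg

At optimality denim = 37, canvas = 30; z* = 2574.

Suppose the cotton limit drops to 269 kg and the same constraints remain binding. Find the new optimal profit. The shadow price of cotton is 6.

2538

Δb = -6, so new z* = 2574 + (6)·(-6) = 2574 − 36 = 2538.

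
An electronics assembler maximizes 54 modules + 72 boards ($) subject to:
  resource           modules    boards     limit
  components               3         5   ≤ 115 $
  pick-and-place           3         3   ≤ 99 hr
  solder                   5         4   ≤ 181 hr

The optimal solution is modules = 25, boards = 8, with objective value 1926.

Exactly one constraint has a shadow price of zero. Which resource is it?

solder

components: 115/115 (binding)
pick-and-place: 99/99 (binding)
solder: 157/181 (slack 24)
By complementary slackness, a constraint with positive slack has shadow price 0 → solder.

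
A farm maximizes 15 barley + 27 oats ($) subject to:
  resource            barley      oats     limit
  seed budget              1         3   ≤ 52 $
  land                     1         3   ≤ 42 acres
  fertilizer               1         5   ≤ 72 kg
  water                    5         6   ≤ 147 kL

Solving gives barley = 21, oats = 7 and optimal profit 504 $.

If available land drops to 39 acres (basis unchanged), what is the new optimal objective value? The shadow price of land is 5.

Δb = -3, so new z* = 504 + (5)·(-3) = 504 − 15 = 489.

489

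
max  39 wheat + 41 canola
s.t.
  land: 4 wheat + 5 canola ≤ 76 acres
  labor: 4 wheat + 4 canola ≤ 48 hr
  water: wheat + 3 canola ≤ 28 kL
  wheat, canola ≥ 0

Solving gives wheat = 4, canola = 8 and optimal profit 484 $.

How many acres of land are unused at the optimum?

land used = 4·4 + 5·8 = 56; slack = 76 − 56 = 20.

20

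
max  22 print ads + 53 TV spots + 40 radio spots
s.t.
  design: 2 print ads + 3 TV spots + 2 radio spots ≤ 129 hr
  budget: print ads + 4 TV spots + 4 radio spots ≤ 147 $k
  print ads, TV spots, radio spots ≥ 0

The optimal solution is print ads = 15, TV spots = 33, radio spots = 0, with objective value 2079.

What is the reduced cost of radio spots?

-6

Both design and budget are binding at x*.
Dual feasibility on the basic columns requires 2·y_design + 1·y_budget = 22, 3·y_design + 4·y_budget = 53.
This yields shadow prices y_design = 7, y_budget = 8.
Reduced cost of radio spots: c₃ − yᵀa₃ = 40 − (7·2 + 8·4) = 40 − 46 = -6.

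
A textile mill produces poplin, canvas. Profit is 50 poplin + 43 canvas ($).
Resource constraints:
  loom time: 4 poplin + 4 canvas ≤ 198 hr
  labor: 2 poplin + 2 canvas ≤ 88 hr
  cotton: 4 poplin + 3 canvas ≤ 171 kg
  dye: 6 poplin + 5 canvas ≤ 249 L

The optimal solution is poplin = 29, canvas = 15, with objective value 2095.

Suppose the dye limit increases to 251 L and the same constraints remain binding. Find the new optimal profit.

Binding: labor and dye. Non-binding: loom time (22 unused), cotton (10 unused).
By complementary slackness, y = 0 for the non-binding constraints.
From A_Bᵀ y = c: 2·y_labor + 6·y_dye = 50; 2·y_labor + 5·y_dye = 43.
→ y_labor = 4 and y_dye = 7.
Δz = y_dye·Δb = 7 × (2) = 14, so new z* = 2095 + 14 = 2109.

2109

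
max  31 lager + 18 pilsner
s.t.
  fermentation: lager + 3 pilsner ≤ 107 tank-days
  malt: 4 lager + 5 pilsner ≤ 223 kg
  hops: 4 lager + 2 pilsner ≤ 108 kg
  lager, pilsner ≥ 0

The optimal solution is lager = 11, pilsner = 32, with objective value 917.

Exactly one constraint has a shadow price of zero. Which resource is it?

malt

fermentation: 107/107 (binding)
malt: 204/223 (slack 19)
hops: 108/108 (binding)
By complementary slackness, a constraint with positive slack has shadow price 0 → malt.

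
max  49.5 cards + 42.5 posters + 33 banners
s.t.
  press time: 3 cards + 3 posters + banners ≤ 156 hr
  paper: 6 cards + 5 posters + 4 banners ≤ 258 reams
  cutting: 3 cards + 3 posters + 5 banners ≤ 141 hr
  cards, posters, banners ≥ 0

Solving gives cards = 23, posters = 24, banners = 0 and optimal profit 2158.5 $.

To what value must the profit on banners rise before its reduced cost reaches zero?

40.5

Binding: paper and cutting. Non-binding: press time (15 unused).
By complementary slackness, y = 0 for the non-binding constraint.
Dual feasibility on the basic columns requires 6·y_paper + 3·y_cutting = 49.5, 5·y_paper + 3·y_cutting = 42.5.
Solving: y_paper = 7, y_cutting = 2.5.
banners enters the basis when its profit ≥ yᵀa₃ = 7·4 + 2.5·5 = 40.5.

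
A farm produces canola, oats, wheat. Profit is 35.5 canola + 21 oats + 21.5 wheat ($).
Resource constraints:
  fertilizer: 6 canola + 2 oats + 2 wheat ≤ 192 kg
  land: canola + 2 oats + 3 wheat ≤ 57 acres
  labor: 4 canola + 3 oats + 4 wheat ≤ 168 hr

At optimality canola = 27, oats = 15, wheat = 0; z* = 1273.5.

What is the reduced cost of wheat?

-5

Binding: fertilizer and land. Non-binding: labor (15 unused).
By complementary slackness, y = 0 for the non-binding constraint.
The binding rows give the dual system: 6·y_fertilizer + 1·y_land = 35.5 and 2·y_fertilizer + 2·y_land = 21.
This yields shadow prices y_fertilizer = 5, y_land = 5.5.
Reduced cost of wheat: c₃ − yᵀa₃ = 21.5 − (5·2 + 5.5·3) = 21.5 − 26.5 = -5.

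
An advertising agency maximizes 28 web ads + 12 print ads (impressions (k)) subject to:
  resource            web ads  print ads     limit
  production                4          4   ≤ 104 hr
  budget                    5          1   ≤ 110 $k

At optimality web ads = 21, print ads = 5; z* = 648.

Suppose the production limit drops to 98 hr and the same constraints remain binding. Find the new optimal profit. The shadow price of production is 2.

Δb = -6, so new z* = 648 + (2)·(-6) = 648 − 12 = 636.

636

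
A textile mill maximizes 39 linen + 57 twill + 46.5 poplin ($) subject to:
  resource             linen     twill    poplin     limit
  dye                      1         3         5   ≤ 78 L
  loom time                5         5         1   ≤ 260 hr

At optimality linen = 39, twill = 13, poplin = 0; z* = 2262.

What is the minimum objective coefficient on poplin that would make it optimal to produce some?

51

Both dye and loom time are binding at x*.
The binding rows give the dual system: 1·y_dye + 5·y_loom time = 39 and 3·y_dye + 5·y_loom time = 57.
→ y_dye = 9 and y_loom time = 6.
poplin enters the basis when its profit ≥ yᵀa₃ = 9·5 + 6·1 = 51.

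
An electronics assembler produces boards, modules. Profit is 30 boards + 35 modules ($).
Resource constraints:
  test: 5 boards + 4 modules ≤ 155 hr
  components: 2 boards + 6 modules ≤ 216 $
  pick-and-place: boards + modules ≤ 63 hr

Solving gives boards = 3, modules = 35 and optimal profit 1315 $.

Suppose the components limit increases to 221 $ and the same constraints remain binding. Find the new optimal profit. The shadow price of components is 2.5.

Δb = 5, so new z* = 1315 + (2.5)·(5) = 1315 + 12.5 = 1327.5.

1327.5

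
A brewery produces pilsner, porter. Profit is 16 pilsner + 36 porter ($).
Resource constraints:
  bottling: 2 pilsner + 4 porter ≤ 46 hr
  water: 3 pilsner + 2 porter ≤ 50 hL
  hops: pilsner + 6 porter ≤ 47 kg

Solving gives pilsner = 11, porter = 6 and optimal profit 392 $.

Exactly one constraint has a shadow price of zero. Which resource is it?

bottling: 46/46 (binding)
water: 45/50 (slack 5)
hops: 47/47 (binding)
By complementary slackness, a constraint with positive slack has shadow price 0 → water.

water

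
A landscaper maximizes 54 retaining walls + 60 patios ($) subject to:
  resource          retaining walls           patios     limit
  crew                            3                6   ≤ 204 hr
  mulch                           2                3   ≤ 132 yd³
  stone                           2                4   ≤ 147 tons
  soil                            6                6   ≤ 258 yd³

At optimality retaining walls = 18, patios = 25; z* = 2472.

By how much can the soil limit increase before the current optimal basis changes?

126

Binding constraints: crew, soil. The basis is B = [[3,6],[6,6]] with det -18.
Per unit increase in soil, x* moves by d = (0.3333, -0.1667).
The basis stays optimal until mulch becomes binding; allowable increase = 126 yd³.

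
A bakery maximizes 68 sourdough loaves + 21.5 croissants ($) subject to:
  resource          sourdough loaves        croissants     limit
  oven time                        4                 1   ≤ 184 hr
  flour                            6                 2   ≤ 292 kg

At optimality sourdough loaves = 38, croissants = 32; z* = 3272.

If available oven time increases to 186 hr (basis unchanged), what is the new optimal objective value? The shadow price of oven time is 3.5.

3279

Δb = 2, so new z* = 3272 + (3.5)·(2) = 3272 + 7 = 3279.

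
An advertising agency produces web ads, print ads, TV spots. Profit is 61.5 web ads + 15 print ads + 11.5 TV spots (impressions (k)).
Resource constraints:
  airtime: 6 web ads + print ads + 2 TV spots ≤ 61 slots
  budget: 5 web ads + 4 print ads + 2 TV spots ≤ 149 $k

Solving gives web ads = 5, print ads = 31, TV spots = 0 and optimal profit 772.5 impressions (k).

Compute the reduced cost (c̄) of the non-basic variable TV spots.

-9.5

At the optimum: airtime uses 61 of 61 (binding); budget uses 149 of 149 (binding).
The binding rows give the dual system: 6·y_airtime + 5·y_budget = 61.5 and 1·y_airtime + 4·y_budget = 15.
→ y_airtime = 9 and y_budget = 1.5.
Reduced cost of TV spots: c₃ − yᵀa₃ = 11.5 − (9·2 + 1.5·2) = 11.5 − 21 = -9.5.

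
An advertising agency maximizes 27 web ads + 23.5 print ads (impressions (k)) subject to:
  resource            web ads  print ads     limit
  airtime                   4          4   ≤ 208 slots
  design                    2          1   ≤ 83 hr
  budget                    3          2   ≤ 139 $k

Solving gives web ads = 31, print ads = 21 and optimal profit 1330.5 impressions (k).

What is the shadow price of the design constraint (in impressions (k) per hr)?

Check each constraint at x*: airtime 208/208 (tight); design 83/83 (tight); budget 135/139 (slack 4).
Since budget is not tight, its dual is 0.
Dual feasibility on the basic columns requires 4·y_airtime + 2·y_design = 27, 4·y_airtime + 1·y_design = 23.5.
This yields shadow prices y_airtime = 5, y_design = 3.5.
Shadow price of design = 3.5.

3.5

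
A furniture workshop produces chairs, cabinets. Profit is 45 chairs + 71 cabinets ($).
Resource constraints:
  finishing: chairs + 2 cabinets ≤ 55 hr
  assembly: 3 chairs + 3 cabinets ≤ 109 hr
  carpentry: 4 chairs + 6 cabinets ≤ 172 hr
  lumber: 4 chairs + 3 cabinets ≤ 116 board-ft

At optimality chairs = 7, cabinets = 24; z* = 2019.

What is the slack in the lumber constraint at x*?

lumber used = 4·7 + 3·24 = 100; slack = 116 − 100 = 16.

16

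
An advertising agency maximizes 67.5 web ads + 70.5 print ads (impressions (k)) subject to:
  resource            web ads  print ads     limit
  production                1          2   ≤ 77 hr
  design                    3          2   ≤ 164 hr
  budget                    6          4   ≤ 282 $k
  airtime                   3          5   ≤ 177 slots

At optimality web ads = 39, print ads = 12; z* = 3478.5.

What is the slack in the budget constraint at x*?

0

budget used = 6·39 + 4·12 = 282; slack = 282 − 282 = 0.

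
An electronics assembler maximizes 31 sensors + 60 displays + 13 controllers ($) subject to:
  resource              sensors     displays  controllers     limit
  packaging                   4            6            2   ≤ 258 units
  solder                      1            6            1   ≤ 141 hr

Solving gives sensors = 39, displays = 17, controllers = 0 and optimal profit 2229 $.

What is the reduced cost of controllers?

Both packaging and solder are binding at x*.
The binding rows give the dual system: 4·y_packaging + 1·y_solder = 31 and 6·y_packaging + 6·y_solder = 60.
This yields shadow prices y_packaging = 7, y_solder = 3.
Reduced cost of controllers: c₃ − yᵀa₃ = 13 − (7·2 + 3·1) = 13 − 17 = -4.

-4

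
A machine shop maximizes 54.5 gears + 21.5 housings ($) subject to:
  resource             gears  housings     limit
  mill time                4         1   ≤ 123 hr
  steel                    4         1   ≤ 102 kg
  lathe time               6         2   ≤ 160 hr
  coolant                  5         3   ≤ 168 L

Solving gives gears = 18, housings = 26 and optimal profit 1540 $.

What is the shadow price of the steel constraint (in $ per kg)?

Check each constraint at x*: mill time 98/123 (slack 25); steel 98/102 (slack 4); lathe time 160/160 (tight); coolant 168/168 (tight).
Slack constraints have shadow price 0 (complementary slackness).
Dual feasibility on the basic columns requires 6·y_lathe time + 5·y_coolant = 54.5, 2·y_lathe time + 3·y_coolant = 21.5.
This yields shadow prices y_lathe time = 7, y_coolant = 2.5.
Shadow price of steel = 0.

0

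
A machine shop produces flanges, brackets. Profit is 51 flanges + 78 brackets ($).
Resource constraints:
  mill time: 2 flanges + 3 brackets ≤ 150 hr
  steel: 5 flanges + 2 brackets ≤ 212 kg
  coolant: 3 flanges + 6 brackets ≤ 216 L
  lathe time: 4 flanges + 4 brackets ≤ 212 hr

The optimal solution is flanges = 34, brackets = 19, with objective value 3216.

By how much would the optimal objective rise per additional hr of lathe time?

At the optimum: mill time uses 125 of 150 (slack = 25); steel uses 208 of 212 (slack = 4); coolant uses 216 of 216 (binding); lathe time uses 212 of 212 (binding).
Slack constraints have shadow price 0 (complementary slackness).
From A_Bᵀ y = c: 3·y_coolant + 4·y_lathe time = 51; 6·y_coolant + 4·y_lathe time = 78.
→ y_coolant = 9 and y_lathe time = 6.
Shadow price of lathe time = 6.

6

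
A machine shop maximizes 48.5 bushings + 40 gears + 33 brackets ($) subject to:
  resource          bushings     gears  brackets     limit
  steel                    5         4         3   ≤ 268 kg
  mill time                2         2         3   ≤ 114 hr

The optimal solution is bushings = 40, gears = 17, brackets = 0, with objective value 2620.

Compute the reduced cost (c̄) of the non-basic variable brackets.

-1.5

Check each constraint at x*: steel 268/268 (tight); mill time 114/114 (tight).
Dual feasibility on the basic columns requires 5·y_steel + 2·y_mill time = 48.5, 4·y_steel + 2·y_mill time = 40.
→ y_steel = 8.5 and y_mill time = 3.
Reduced cost of brackets: c₃ − yᵀa₃ = 33 − (8.5·3 + 3·3) = 33 − 34.5 = -1.5.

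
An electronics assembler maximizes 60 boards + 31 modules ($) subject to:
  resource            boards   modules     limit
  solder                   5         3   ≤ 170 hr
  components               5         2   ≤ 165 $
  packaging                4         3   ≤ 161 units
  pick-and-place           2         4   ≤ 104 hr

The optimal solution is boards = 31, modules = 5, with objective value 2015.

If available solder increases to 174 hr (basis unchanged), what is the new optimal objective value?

At the optimum: solder uses 170 of 170 (binding); components uses 165 of 165 (binding); packaging uses 139 of 161 (slack = 22); pick-and-place uses 82 of 104 (slack = 22).
By complementary slackness, y = 0 for the non-binding constraints.
Dual feasibility on the basic columns requires 5·y_solder + 5·y_components = 60, 3·y_solder + 2·y_components = 31.
→ y_solder = 7 and y_components = 5.
Δz = y_solder·Δb = 7 × (4) = 28, so new z* = 2015 + 28 = 2043.

2043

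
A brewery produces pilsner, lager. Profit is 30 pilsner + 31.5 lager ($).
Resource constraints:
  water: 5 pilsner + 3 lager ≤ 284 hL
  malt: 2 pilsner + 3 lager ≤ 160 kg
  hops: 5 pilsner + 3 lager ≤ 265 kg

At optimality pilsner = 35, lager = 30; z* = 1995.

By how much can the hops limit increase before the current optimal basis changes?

19

Binding constraints: malt, hops. The basis is B = [[2,3],[5,3]] with det -9.
Per unit increase in hops, x* moves by d = (0.3333, -0.2222).
The basis stays optimal until water becomes binding; allowable increase = 19 kg.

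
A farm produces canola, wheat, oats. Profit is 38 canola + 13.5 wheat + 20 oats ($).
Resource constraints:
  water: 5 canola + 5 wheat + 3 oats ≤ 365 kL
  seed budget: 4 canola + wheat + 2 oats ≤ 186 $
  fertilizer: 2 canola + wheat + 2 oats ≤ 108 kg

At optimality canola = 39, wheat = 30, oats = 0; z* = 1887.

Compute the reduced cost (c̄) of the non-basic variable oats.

Check each constraint at x*: water 345/365 (slack 20); seed budget 186/186 (tight); fertilizer 108/108 (tight).
Since water is not tight, its dual is 0.
Dual feasibility on the basic columns requires 4·y_seed budget + 2·y_fertilizer = 38, 1·y_seed budget + 1·y_fertilizer = 13.5.
This yields shadow prices y_seed budget = 5.5, y_fertilizer = 8.
Reduced cost of oats: c₃ − yᵀa₃ = 20 − (5.5·2 + 8·2) = 20 − 27 = -7.

-7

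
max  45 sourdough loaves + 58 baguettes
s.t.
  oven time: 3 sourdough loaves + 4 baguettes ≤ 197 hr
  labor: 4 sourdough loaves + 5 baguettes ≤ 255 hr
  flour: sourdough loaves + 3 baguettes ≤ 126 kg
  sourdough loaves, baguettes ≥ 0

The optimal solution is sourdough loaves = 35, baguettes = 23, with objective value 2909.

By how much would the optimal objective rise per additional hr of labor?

At the optimum: oven time uses 197 of 197 (binding); labor uses 255 of 255 (binding); flour uses 104 of 126 (slack = 22).
Since flour is not tight, its dual is 0.
Dual feasibility on the basic columns requires 3·y_oven time + 4·y_labor = 45, 4·y_oven time + 5·y_labor = 58.
This yields shadow prices y_oven time = 7, y_labor = 6.
Shadow price of labor = 6.

6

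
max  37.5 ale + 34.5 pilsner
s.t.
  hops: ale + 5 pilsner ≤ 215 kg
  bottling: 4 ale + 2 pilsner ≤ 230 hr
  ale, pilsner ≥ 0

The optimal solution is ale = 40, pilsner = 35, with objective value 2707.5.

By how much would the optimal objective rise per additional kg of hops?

3.5

Check each constraint at x*: hops 215/215 (tight); bottling 230/230 (tight).
From A_Bᵀ y = c: 1·y_hops + 4·y_bottling = 37.5; 5·y_hops + 2·y_bottling = 34.5.
→ y_hops = 3.5 and y_bottling = 8.5.
Shadow price of hops = 3.5.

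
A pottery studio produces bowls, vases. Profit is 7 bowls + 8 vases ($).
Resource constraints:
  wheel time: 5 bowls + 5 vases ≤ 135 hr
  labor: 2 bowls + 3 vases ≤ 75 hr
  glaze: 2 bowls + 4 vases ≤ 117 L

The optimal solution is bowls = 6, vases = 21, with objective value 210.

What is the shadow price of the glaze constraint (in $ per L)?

0

Check each constraint at x*: wheel time 135/135 (tight); labor 75/75 (tight); glaze 96/117 (slack 21).
By complementary slackness, y = 0 for the non-binding constraint.
From A_Bᵀ y = c: 5·y_wheel time + 2·y_labor = 7; 5·y_wheel time + 3·y_labor = 8.
Solving: y_wheel time = 1, y_labor = 1.
Shadow price of glaze = 0.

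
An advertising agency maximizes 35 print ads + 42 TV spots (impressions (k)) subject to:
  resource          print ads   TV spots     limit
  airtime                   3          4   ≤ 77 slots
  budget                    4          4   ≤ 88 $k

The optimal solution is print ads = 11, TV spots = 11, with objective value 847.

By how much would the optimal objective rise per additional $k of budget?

3.5

At the optimum: airtime uses 77 of 77 (binding); budget uses 88 of 88 (binding).
Dual feasibility on the basic columns requires 3·y_airtime + 4·y_budget = 35, 4·y_airtime + 4·y_budget = 42.
Solving: y_airtime = 7, y_budget = 3.5.
Shadow price of budget = 3.5.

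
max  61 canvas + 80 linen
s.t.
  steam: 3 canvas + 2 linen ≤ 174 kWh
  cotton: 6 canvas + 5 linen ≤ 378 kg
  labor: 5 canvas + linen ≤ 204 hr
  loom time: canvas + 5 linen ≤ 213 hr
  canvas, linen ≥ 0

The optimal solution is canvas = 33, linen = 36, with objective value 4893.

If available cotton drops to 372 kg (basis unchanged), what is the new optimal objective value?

At the optimum: steam uses 171 of 174 (slack = 3); cotton uses 378 of 378 (binding); labor uses 201 of 204 (slack = 3); loom time uses 213 of 213 (binding).
By complementary slackness, y = 0 for the non-binding constraints.
From A_Bᵀ y = c: 6·y_cotton + 1·y_loom time = 61; 5·y_cotton + 5·y_loom time = 80.
This yields shadow prices y_cotton = 9, y_loom time = 7.
Δz = y_cotton·Δb = 9 × (-6) = -54, so new z* = 4893 − 54 = 4839.

4839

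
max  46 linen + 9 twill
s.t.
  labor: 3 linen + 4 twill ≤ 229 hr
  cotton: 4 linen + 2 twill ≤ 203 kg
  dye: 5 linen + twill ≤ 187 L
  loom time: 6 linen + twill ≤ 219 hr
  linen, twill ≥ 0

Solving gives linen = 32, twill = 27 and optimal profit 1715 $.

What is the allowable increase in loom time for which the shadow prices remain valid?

Binding constraints: dye, loom time. The basis is B = [[5,1],[6,1]] with det -1.
Per unit increase in loom time, x* moves by d = (1, -5).
The basis stays optimal until twill reaches 0; allowable increase = 5.4 hr.

5.4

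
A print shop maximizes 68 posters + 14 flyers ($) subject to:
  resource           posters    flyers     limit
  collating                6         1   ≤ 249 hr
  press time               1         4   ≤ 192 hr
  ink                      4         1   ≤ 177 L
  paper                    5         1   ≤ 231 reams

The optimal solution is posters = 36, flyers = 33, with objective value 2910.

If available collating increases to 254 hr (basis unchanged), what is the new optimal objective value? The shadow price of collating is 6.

Δb = 5, so new z* = 2910 + (6)·(5) = 2910 + 30 = 2940.

2940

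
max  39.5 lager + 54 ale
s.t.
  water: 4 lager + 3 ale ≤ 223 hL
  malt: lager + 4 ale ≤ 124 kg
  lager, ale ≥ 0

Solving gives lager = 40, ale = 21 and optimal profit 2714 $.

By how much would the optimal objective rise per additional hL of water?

Both water and malt are binding at x*.
From A_Bᵀ y = c: 4·y_water + 1·y_malt = 39.5; 3·y_water + 4·y_malt = 54.
→ y_water = 8 and y_malt = 7.5.
Shadow price of water = 8.

8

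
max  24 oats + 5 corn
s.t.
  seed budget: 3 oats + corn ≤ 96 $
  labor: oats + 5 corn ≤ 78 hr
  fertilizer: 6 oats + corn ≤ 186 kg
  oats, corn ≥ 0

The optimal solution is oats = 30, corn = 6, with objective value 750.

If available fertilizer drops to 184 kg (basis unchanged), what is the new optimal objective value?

Check each constraint at x*: seed budget 96/96 (tight); labor 60/78 (slack 18); fertilizer 186/186 (tight).
Slack constraints have shadow price 0 (complementary slackness).
The binding rows give the dual system: 3·y_seed budget + 6·y_fertilizer = 24 and 1·y_seed budget + 1·y_fertilizer = 5.
→ y_seed budget = 2 and y_fertilizer = 3.
Δz = y_fertilizer·Δb = 3 × (-2) = -6, so new z* = 750 − 6 = 744.

744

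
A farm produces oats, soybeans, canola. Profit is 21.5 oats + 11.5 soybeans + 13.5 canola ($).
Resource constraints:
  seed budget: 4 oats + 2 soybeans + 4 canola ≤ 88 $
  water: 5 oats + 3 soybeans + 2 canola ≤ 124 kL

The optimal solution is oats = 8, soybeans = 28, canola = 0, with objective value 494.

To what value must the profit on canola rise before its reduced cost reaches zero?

At the optimum: seed budget uses 88 of 88 (binding); water uses 124 of 124 (binding).
The binding rows give the dual system: 4·y_seed budget + 5·y_water = 21.5 and 2·y_seed budget + 3·y_water = 11.5.
→ y_seed budget = 3.5 and y_water = 1.5.
canola enters the basis when its profit ≥ yᵀa₃ = 3.5·4 + 1.5·2 = 17.

17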